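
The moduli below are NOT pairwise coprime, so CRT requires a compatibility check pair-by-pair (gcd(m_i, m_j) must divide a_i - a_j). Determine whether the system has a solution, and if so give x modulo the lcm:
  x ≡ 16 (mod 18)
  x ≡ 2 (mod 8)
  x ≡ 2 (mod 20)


Moduli 18, 8, 20 are not pairwise coprime, so CRT works modulo lcm(m_i) when all pairwise compatibility conditions hold.
Pairwise compatibility: gcd(m_i, m_j) must divide a_i - a_j for every pair.
Merge one congruence at a time:
  Start: x ≡ 16 (mod 18).
  Combine with x ≡ 2 (mod 8): gcd(18, 8) = 2; 2 - 16 = -14, which IS divisible by 2, so compatible.
    Write x = 16 + 18·t and substitute into x ≡ 2 (mod 8): 18·t ≡ 2 − 16 = -14 (mod 8).
    Divide the congruence (and modulus) by g = 2: 9·t ≡ -7 (mod 4).
    Reduce coefficients mod 4: 1·t ≡ 1 (mod 4).
    So t ≡ 1 (mod 4).
    Then x = 16 + 18·1 = 34, valid modulo lcm(18, 8) = 72: x ≡ 34 (mod 72).
  Combine with x ≡ 2 (mod 20): gcd(72, 20) = 4; 2 - 34 = -32, which IS divisible by 4, so compatible.
    Write x = 34 + 72·t and substitute into x ≡ 2 (mod 20): 72·t ≡ 2 − 34 = -32 (mod 20).
    Divide the congruence (and modulus) by g = 4: 18·t ≡ -8 (mod 5).
    Reduce coefficients mod 5: 3·t ≡ 2 (mod 5).
    The inverse of 3 mod 5 is 2 (since 3·2 = 6 = 1·5 + 1), so t ≡ 2·2 = 4 ≡ 4 (mod 5).
    Then x = 34 + 72·4 = 322, valid modulo lcm(72, 20) = 360: x ≡ 322 (mod 360).
Verify: 322 mod 18 = 16, 322 mod 8 = 2, 322 mod 20 = 2.

x ≡ 322 (mod 360).


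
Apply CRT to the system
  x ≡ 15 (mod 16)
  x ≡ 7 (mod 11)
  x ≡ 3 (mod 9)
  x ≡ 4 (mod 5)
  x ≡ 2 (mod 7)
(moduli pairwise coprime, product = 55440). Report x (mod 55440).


Product of moduli M = 16 · 11 · 9 · 5 · 7 = 55440.
Merge one congruence at a time:
  Start: x ≡ 15 (mod 16).
  Combine with x ≡ 7 (mod 11); new modulus lcm = 176.
    Write x = 15 + 16·t and substitute into x ≡ 7 (mod 11): 16·t ≡ 7 − 15 = -8 (mod 11).
    Reduce coefficients mod 11: 5·t ≡ 3 (mod 11).
    The inverse of 5 mod 11 is 9 (since 5·9 = 45 = 4·11 + 1), so t ≡ 9·3 = 27 ≡ 5 (mod 11).
    Then x = 15 + 16·5 = 95, valid modulo lcm(16, 11) = 176: x ≡ 95 (mod 176).
  Combine with x ≡ 3 (mod 9); new modulus lcm = 1584.
    Write x = 95 + 176·t and substitute into x ≡ 3 (mod 9): 176·t ≡ 3 − 95 = -92 (mod 9).
    Reduce coefficients mod 9: 5·t ≡ 7 (mod 9).
    The inverse of 5 mod 9 is 2 (since 5·2 = 10 = 1·9 + 1), so t ≡ 2·7 = 14 ≡ 5 (mod 9).
    Then x = 95 + 176·5 = 975, valid modulo lcm(176, 9) = 1584: x ≡ 975 (mod 1584).
  Combine with x ≡ 4 (mod 5); new modulus lcm = 7920.
    Write x = 975 + 1584·t and substitute into x ≡ 4 (mod 5): 1584·t ≡ 4 − 975 = -971 (mod 5).
    Reduce coefficients mod 5: 4·t ≡ 4 (mod 5).
    The inverse of 4 mod 5 is 4 (since 4·4 = 16 = 3·5 + 1), so t ≡ 4·4 = 16 ≡ 1 (mod 5).
    Then x = 975 + 1584·1 = 2559, valid modulo lcm(1584, 5) = 7920: x ≡ 2559 (mod 7920).
  Combine with x ≡ 2 (mod 7); new modulus lcm = 55440.
    Write x = 2559 + 7920·t and substitute into x ≡ 2 (mod 7): 7920·t ≡ 2 − 2559 = -2557 (mod 7).
    Reduce coefficients mod 7: 3·t ≡ 5 (mod 7).
    The inverse of 3 mod 7 is 5 (since 3·5 = 15 = 2·7 + 1), so t ≡ 5·5 = 25 ≡ 4 (mod 7).
    Then x = 2559 + 7920·4 = 34239, valid modulo lcm(7920, 7) = 55440: x ≡ 34239 (mod 55440).
Verify against each original: 34239 mod 16 = 15, 34239 mod 11 = 7, 34239 mod 9 = 3, 34239 mod 5 = 4, 34239 mod 7 = 2.

x ≡ 34239 (mod 55440).


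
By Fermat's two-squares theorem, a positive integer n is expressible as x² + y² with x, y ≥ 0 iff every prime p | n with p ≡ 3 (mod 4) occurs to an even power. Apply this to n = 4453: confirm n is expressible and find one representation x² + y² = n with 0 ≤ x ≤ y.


Step 1: Factor n = 4453 = 61 · 73.
Step 2: Check the mod-4 condition on each prime factor: 61 ≡ 1 (mod 4), exponent 1; 73 ≡ 1 (mod 4), exponent 1.
All primes ≡ 3 (mod 4) appear to even exponent (or don't appear), so by the two-squares theorem n IS expressible as a sum of two squares.
Step 3: Build a representation. Here n = 61 · 73 is a product of primes ≡ 1 (mod 4). Each prime p ≡ 1 (mod 4) is itself a sum of two squares; find a² by testing p − a² for a perfect square:
  61: 61 − 1² = 60, 61 − 2² = 57, 61 − 3² = 52, 61 − 4² = 45, 61 − 5² = 36 = 6² ⇒ 61 = 5² + 6².
  73: 73 − 1² = 72, 73 − 2² = 69, 73 − 3² = 64 = 8² ⇒ 73 = 3² + 8².
  Combine using the Brahmagupta–Fibonacci identity (a² + b²)(c² + d²) = (ac − bd)² + (ad + bc)² = (ac + bd)² + (ad − bc)²:
  61 · 73 = 4453: from (5² + 6²)(3² + 8²), take (5·3 − 6·8, 5·8 + 6·3) = (15 − 48, 40 + 18) = (-33, 58); dropping signs (only squares matter) gives (33, 58); check 33² + 58² = 1089 + 3364 = 4453 ✓.
Step 4: Order so x ≤ y and verify: 33² + 58² = 1089 + 3364 = 4453 = n. ✓

n = 4453 = 33² + 58² (one valid representation with x ≤ y).


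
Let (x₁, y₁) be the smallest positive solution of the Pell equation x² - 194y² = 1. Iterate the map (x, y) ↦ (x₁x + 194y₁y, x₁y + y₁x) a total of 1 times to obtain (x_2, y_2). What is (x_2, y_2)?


Step 1: Find the fundamental solution (x₁, y₁) of x² - 194y² = 1.
  Expand √194 as a continued fraction. a₀ = ⌊√194⌋ = 13; iterate m_{k+1} = d_k·a_k − m_k, d_{k+1} = (194 − m_{k+1}²)/d_k, a_{k+1} = ⌊(a₀ + m_{k+1})/d_{k+1}⌋ (starting m₀ = 0, d₀ = 1), with convergents p_k = a_k·p_{k-1} + p_{k-2}, q_k = a_k·q_{k-1} + q_{k-2} (p₋₁ = 1, q₋₁ = 0):
  k = 0: a₀ = 13; p₀/q₀ = 13/1; p₀² − 194·q₀² = 169 − 194 = -25.
  k = 1: m = 13, d = 25, a = ⌊(13 + 13)/25⌋ = 1; p/q = (1·13 + 1)/(1·1 + 0) = 14/1; p² − 194·q² = 196 − 194 = 2.
  k = 2: m = 12, d = 2, a = ⌊(13 + 12)/2⌋ = 12; p/q = (12·14 + 13)/(12·1 + 1) = 181/13; p² − 194·q² = 32761 − 32786 = -25.
  k = 3: m = 12, d = 25, a = ⌊(13 + 12)/25⌋ = 1; p/q = (1·181 + 14)/(1·13 + 1) = 195/14; p² − 194·q² = 38025 − 38024 = 1.
  The first convergent with p² − 194·q² = 1 gives the fundamental solution (x₁, y₁) = (195, 14).
Step 2: Apply the recurrence (x_{n+1}, y_{n+1}) = (x₁x_n + 194y₁y_n, x₁y_n + y₁x_n) repeatedly.
  From (x_1, y_1) = (195, 14): x_2 = 195·195 + 194·14·14 = 76049; y_2 = 195·14 + 14·195 = 5460.
Step 3: Verify x_2² - 194·y_2² = 5783450401 - 5783450400 = 1 (should be 1). ✓

(x_1, y_1) = (195, 14); (x_2, y_2) = (76049, 5460).


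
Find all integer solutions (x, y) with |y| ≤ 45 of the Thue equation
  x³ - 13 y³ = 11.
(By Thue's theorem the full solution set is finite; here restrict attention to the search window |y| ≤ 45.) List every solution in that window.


The equation is x³ - 13y³ = 11. For fixed y, x³ = 13·y³ + 11, so a solution requires the RHS to be a perfect cube.
Strategy: iterate y from -45 to 45, compute RHS = 13·y³ + 11, and check whether it is a (positive or negative) perfect cube.
Check small values of y:
  y = 0: RHS = 11 is not a perfect cube.
  y = 1: RHS = 24 is not a perfect cube.
  y = -1: RHS = -2 is not a perfect cube.
  y = 2: RHS = 115 is not a perfect cube.
  y = -2: RHS = -93 is not a perfect cube.
  y = 3: RHS = 362 is not a perfect cube.
  y = -3: RHS = -340 is not a perfect cube.
Continuing the search up to |y| = 45 finds no solutions either.
No (x, y) in the scanned range satisfies the equation.

No integer solutions with |y| ≤ 45.


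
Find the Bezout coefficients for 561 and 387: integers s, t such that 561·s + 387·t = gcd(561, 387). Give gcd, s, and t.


Euclidean algorithm on (561, 387) — divide until remainder is 0:
  561 = 1 · 387 + 174
  387 = 2 · 174 + 39
  174 = 4 · 39 + 18
  39 = 2 · 18 + 3
  18 = 6 · 3 + 0
gcd(561, 387) = 3.
Track Bezout coefficients alongside the remainders: start with r₀ = 561 = a·1 + b·0 (s = 1, t = 0) and r₁ = 387 = a·0 + b·1 (s = 0, t = 1); each new remainder r_{k+1} = r_{k-1} − q_k·r_k inherits s_{k+1} = s_{k-1} − q_k·s_k, t_{k+1} = t_{k-1} − q_k·t_k, so r_k = a·s_k + b·t_k at every step:
  q = 1: r = 174, s = 1 − 1·0 = 1, t = 0 − 1·1 = -1  (check: 561·1 + 387·(-1) = 174)
  q = 2: r = 39, s = 0 − 2·1 = -2, t = 1 − 2·(-1) = 3  (check: 561·(-2) + 387·3 = 39)
  q = 4: r = 18, s = 1 − 4·(-2) = 9, t = -1 − 4·3 = -13  (check: 561·9 + 387·(-13) = 18)
  q = 2: r = 3, s = -2 − 2·9 = -20, t = 3 − 2·(-13) = 29  (check: 561·(-20) + 387·29 = 3)
The row with r = 3 (the gcd) gives the Bezout coefficients s = -20, t = 29.
Result: 561 · (-20) + 387 · (29) = 3.

gcd(561, 387) = 3; s = -20, t = 29 (check: 561·(-20) + 387·29 = 3).


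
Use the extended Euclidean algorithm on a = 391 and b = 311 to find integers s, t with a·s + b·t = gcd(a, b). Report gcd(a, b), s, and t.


Euclidean algorithm on (391, 311) — divide until remainder is 0:
  391 = 1 · 311 + 80
  311 = 3 · 80 + 71
  80 = 1 · 71 + 9
  71 = 7 · 9 + 8
  9 = 1 · 8 + 1
  8 = 8 · 1 + 0
gcd(391, 311) = 1.
Track Bezout coefficients alongside the remainders: start with r₀ = 391 = a·1 + b·0 (s = 1, t = 0) and r₁ = 311 = a·0 + b·1 (s = 0, t = 1); each new remainder r_{k+1} = r_{k-1} − q_k·r_k inherits s_{k+1} = s_{k-1} − q_k·s_k, t_{k+1} = t_{k-1} − q_k·t_k, so r_k = a·s_k + b·t_k at every step:
  q = 1: r = 80, s = 1 − 1·0 = 1, t = 0 − 1·1 = -1  (check: 391·1 + 311·(-1) = 80)
  q = 3: r = 71, s = 0 − 3·1 = -3, t = 1 − 3·(-1) = 4  (check: 391·(-3) + 311·4 = 71)
  q = 1: r = 9, s = 1 − 1·(-3) = 4, t = -1 − 1·4 = -5  (check: 391·4 + 311·(-5) = 9)
  q = 7: r = 8, s = -3 − 7·4 = -31, t = 4 − 7·(-5) = 39  (check: 391·(-31) + 311·39 = 8)
  q = 1: r = 1, s = 4 − 1·(-31) = 35, t = -5 − 1·39 = -44  (check: 391·35 + 311·(-44) = 1)
The row with r = 1 (the gcd) gives the Bezout coefficients s = 35, t = -44.
Result: 391 · (35) + 311 · (-44) = 1.

gcd(391, 311) = 1; s = 35, t = -44 (check: 391·35 + 311·(-44) = 1).


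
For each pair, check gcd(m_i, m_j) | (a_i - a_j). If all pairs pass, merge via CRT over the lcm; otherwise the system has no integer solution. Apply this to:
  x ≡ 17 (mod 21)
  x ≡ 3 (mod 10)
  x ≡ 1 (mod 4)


Moduli 21, 10, 4 are not pairwise coprime, so CRT works modulo lcm(m_i) when all pairwise compatibility conditions hold.
Pairwise compatibility: gcd(m_i, m_j) must divide a_i - a_j for every pair.
Merge one congruence at a time:
  Start: x ≡ 17 (mod 21).
  Combine with x ≡ 3 (mod 10): gcd(21, 10) = 1; 3 - 17 = -14, which IS divisible by 1, so compatible.
    Write x = 17 + 21·t and substitute into x ≡ 3 (mod 10): 21·t ≡ 3 − 17 = -14 (mod 10).
    Reduce coefficients mod 10: 1·t ≡ 6 (mod 10).
    So t ≡ 6 (mod 10).
    Then x = 17 + 21·6 = 143, valid modulo lcm(21, 10) = 210: x ≡ 143 (mod 210).
  Combine with x ≡ 1 (mod 4): gcd(210, 4) = 2; 1 - 143 = -142, which IS divisible by 2, so compatible.
    Write x = 143 + 210·t and substitute into x ≡ 1 (mod 4): 210·t ≡ 1 − 143 = -142 (mod 4).
    Divide the congruence (and modulus) by g = 2: 105·t ≡ -71 (mod 2).
    Reduce coefficients mod 2: 1·t ≡ 1 (mod 2).
    So t ≡ 1 (mod 2).
    Then x = 143 + 210·1 = 353, valid modulo lcm(210, 4) = 420: x ≡ 353 (mod 420).
Verify: 353 mod 21 = 17, 353 mod 10 = 3, 353 mod 4 = 1.

x ≡ 353 (mod 420).


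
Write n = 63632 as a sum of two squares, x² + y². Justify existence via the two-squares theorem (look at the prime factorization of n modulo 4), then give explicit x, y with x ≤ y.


Step 1: Factor n = 63632 = 2^4 · 41 · 97.
Step 2: Check the mod-4 condition on each prime factor: 2 = 2 (special); 41 ≡ 1 (mod 4), exponent 1; 97 ≡ 1 (mod 4), exponent 1.
All primes ≡ 3 (mod 4) appear to even exponent (or don't appear), so by the two-squares theorem n IS expressible as a sum of two squares.
Step 3: Build a representation. Group n = k² · m with k = 4 and m = 41 · 97 = 3977 (a product of primes ≡ 1 (mod 4)); a representation of m scales to one of n via (k·x)² + (k·y)² = k²(x² + y²). Each prime p ≡ 1 (mod 4) is itself a sum of two squares; find a² by testing p − a² for a perfect square:
  41: 41 − 1² = 40, 41 − 2² = 37, 41 − 3² = 32, 41 − 4² = 25 = 5² ⇒ 41 = 4² + 5².
  97: 97 − 1² = 96, 97 − 2² = 93, 97 − 3² = 88, 97 − 4² = 81 = 9² ⇒ 97 = 4² + 9².
  Combine using the Brahmagupta–Fibonacci identity (a² + b²)(c² + d²) = (ac − bd)² + (ad + bc)² = (ac + bd)² + (ad − bc)²:
  41 · 97 = 3977: from (4² + 5²)(4² + 9²), take (4·4 − 5·9, 4·9 + 5·4) = (16 − 45, 36 + 20) = (-29, 56); dropping signs (only squares matter) gives (29, 56); check 29² + 56² = 841 + 3136 = 3977 ✓.
  Scale by k = 4: (4·29, 4·56) = (116, 224).
Step 4: Order so x ≤ y and verify: 116² + 224² = 13456 + 50176 = 63632 = n. ✓

n = 63632 = 116² + 224² (one valid representation with x ≤ y).


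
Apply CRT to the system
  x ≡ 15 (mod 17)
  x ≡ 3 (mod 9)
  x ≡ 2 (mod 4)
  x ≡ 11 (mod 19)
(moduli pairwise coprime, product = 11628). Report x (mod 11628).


Product of moduli M = 17 · 9 · 4 · 19 = 11628.
Merge one congruence at a time:
  Start: x ≡ 15 (mod 17).
  Combine with x ≡ 3 (mod 9); new modulus lcm = 153.
    Write x = 15 + 17·t and substitute into x ≡ 3 (mod 9): 17·t ≡ 3 − 15 = -12 (mod 9).
    Reduce coefficients mod 9: 8·t ≡ 6 (mod 9).
    The inverse of 8 mod 9 is 8 (since 8·8 = 64 = 7·9 + 1), so t ≡ 8·6 = 48 ≡ 3 (mod 9).
    Then x = 15 + 17·3 = 66, valid modulo lcm(17, 9) = 153: x ≡ 66 (mod 153).
  Combine with x ≡ 2 (mod 4); new modulus lcm = 612.
    Write x = 66 + 153·t and substitute into x ≡ 2 (mod 4): 153·t ≡ 2 − 66 = -64 (mod 4).
    Reduce coefficients mod 4: 1·t ≡ 0 (mod 4).
    So t ≡ 0 (mod 4).
    Then x = 66 + 153·0 = 66, valid modulo lcm(153, 4) = 612: x ≡ 66 (mod 612).
  Combine with x ≡ 11 (mod 19); new modulus lcm = 11628.
    Write x = 66 + 612·t and substitute into x ≡ 11 (mod 19): 612·t ≡ 11 − 66 = -55 (mod 19).
    Reduce coefficients mod 19: 4·t ≡ 2 (mod 19).
    The inverse of 4 mod 19 is 5 (since 4·5 = 20 = 1·19 + 1), so t ≡ 5·2 = 10 ≡ 10 (mod 19).
    Then x = 66 + 612·10 = 6186, valid modulo lcm(612, 19) = 11628: x ≡ 6186 (mod 11628).
Verify against each original: 6186 mod 17 = 15, 6186 mod 9 = 3, 6186 mod 4 = 2, 6186 mod 19 = 11.

x ≡ 6186 (mod 11628).


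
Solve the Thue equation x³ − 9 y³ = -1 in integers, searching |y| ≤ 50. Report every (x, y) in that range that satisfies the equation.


The equation is x³ - 9y³ = -1. For fixed y, x³ = 9·y³ − 1, so a solution requires the RHS to be a perfect cube.
Strategy: iterate y from -50 to 50, compute RHS = 9·y³ − 1, and check whether it is a (positive or negative) perfect cube.
Check small values of y:
  y = 0: RHS = -1 = (-1)³ ⇒ x = -1 works.
  y = 1: RHS = 8 = (2)³ ⇒ x = 2 works.
  y = -1: RHS = -10 is not a perfect cube.
  y = 2: RHS = 71 is not a perfect cube.
  y = -2: RHS = -73 is not a perfect cube.
  y = 3: RHS = 242 is not a perfect cube.
  y = -3: RHS = -244 is not a perfect cube.
Continuing the search up to |y| = 50 finds no further solutions beyond those listed.
Collected solutions: (-1, 0), (2, 1).

Solutions (with |y| ≤ 50): (-1, 0), (2, 1).


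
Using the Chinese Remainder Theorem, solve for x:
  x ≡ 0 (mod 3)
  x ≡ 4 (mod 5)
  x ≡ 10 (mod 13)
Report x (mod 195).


Moduli 3, 5, 13 are pairwise coprime; by CRT there is a unique solution modulo M = 3 · 5 · 13 = 195.
Solve pairwise, accumulating the modulus:
  Start with x ≡ 0 (mod 3).
  Combine with x ≡ 4 (mod 5): since gcd(3, 5) = 1, we get a unique residue mod 15.
    Write x = 0 + 3·t and substitute into x ≡ 4 (mod 5): 3·t ≡ 4 − 0 = 4 (mod 5).
    The inverse of 3 mod 5 is 2 (since 3·2 = 6 = 1·5 + 1), so t ≡ 2·4 = 8 ≡ 3 (mod 5).
    Then x = 0 + 3·3 = 9, valid modulo lcm(3, 5) = 15: x ≡ 9 (mod 15).
  Combine with x ≡ 10 (mod 13): since gcd(15, 13) = 1, we get a unique residue mod 195.
    Write x = 9 + 15·t and substitute into x ≡ 10 (mod 13): 15·t ≡ 10 − 9 = 1 (mod 13).
    Reduce coefficients mod 13: 2·t ≡ 1 (mod 13).
    The inverse of 2 mod 13 is 7 (since 2·7 = 14 = 1·13 + 1), so t ≡ 7·1 = 7 ≡ 7 (mod 13).
    Then x = 9 + 15·7 = 114, valid modulo lcm(15, 13) = 195: x ≡ 114 (mod 195).
Verify: 114 mod 3 = 0 ✓, 114 mod 5 = 4 ✓, 114 mod 13 = 10 ✓.

x ≡ 114 (mod 195).


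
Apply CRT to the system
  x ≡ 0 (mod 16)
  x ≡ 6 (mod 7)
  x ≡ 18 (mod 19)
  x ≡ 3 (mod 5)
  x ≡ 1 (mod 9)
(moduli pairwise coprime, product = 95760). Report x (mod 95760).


Product of moduli M = 16 · 7 · 19 · 5 · 9 = 95760.
Merge one congruence at a time:
  Start: x ≡ 0 (mod 16).
  Combine with x ≡ 6 (mod 7); new modulus lcm = 112.
    Write x = 0 + 16·t and substitute into x ≡ 6 (mod 7): 16·t ≡ 6 − 0 = 6 (mod 7).
    Reduce coefficients mod 7: 2·t ≡ 6 (mod 7).
    The inverse of 2 mod 7 is 4 (since 2·4 = 8 = 1·7 + 1), so t ≡ 4·6 = 24 ≡ 3 (mod 7).
    Then x = 0 + 16·3 = 48, valid modulo lcm(16, 7) = 112: x ≡ 48 (mod 112).
  Combine with x ≡ 18 (mod 19); new modulus lcm = 2128.
    Write x = 48 + 112·t and substitute into x ≡ 18 (mod 19): 112·t ≡ 18 − 48 = -30 (mod 19).
    Reduce coefficients mod 19: 17·t ≡ 8 (mod 19).
    The inverse of 17 mod 19 is 9 (since 17·9 = 153 = 8·19 + 1), so t ≡ 9·8 = 72 ≡ 15 (mod 19).
    Then x = 48 + 112·15 = 1728, valid modulo lcm(112, 19) = 2128: x ≡ 1728 (mod 2128).
  Combine with x ≡ 3 (mod 5); new modulus lcm = 10640.
    Write x = 1728 + 2128·t and substitute into x ≡ 3 (mod 5): 2128·t ≡ 3 − 1728 = -1725 (mod 5).
    Reduce coefficients mod 5: 3·t ≡ 0 (mod 5).
    The inverse of 3 mod 5 is 2 (since 3·2 = 6 = 1·5 + 1), so t ≡ 2·0 = 0 ≡ 0 (mod 5).
    Then x = 1728 + 2128·0 = 1728, valid modulo lcm(2128, 5) = 10640: x ≡ 1728 (mod 10640).
  Combine with x ≡ 1 (mod 9); new modulus lcm = 95760.
    Write x = 1728 + 10640·t and substitute into x ≡ 1 (mod 9): 10640·t ≡ 1 − 1728 = -1727 (mod 9).
    Reduce coefficients mod 9: 2·t ≡ 1 (mod 9).
    The inverse of 2 mod 9 is 5 (since 2·5 = 10 = 1·9 + 1), so t ≡ 5·1 = 5 ≡ 5 (mod 9).
    Then x = 1728 + 10640·5 = 54928, valid modulo lcm(10640, 9) = 95760: x ≡ 54928 (mod 95760).
Verify against each original: 54928 mod 16 = 0, 54928 mod 7 = 6, 54928 mod 19 = 18, 54928 mod 5 = 3, 54928 mod 9 = 1.

x ≡ 54928 (mod 95760).


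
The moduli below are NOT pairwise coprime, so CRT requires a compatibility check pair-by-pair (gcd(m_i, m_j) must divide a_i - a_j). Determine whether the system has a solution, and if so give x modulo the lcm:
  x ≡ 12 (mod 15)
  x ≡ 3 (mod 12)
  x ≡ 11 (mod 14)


Moduli 15, 12, 14 are not pairwise coprime, so CRT works modulo lcm(m_i) when all pairwise compatibility conditions hold.
Pairwise compatibility: gcd(m_i, m_j) must divide a_i - a_j for every pair.
Merge one congruence at a time:
  Start: x ≡ 12 (mod 15).
  Combine with x ≡ 3 (mod 12): gcd(15, 12) = 3; 3 - 12 = -9, which IS divisible by 3, so compatible.
    Write x = 12 + 15·t and substitute into x ≡ 3 (mod 12): 15·t ≡ 3 − 12 = -9 (mod 12).
    Divide the congruence (and modulus) by g = 3: 5·t ≡ -3 (mod 4).
    Reduce coefficients mod 4: 1·t ≡ 1 (mod 4).
    So t ≡ 1 (mod 4).
    Then x = 12 + 15·1 = 27, valid modulo lcm(15, 12) = 60: x ≡ 27 (mod 60).
  Combine with x ≡ 11 (mod 14): gcd(60, 14) = 2; 11 - 27 = -16, which IS divisible by 2, so compatible.
    Write x = 27 + 60·t and substitute into x ≡ 11 (mod 14): 60·t ≡ 11 − 27 = -16 (mod 14).
    Divide the congruence (and modulus) by g = 2: 30·t ≡ -8 (mod 7).
    Reduce coefficients mod 7: 2·t ≡ 6 (mod 7).
    The inverse of 2 mod 7 is 4 (since 2·4 = 8 = 1·7 + 1), so t ≡ 4·6 = 24 ≡ 3 (mod 7).
    Then x = 27 + 60·3 = 207, valid modulo lcm(60, 14) = 420: x ≡ 207 (mod 420).
Verify: 207 mod 15 = 12, 207 mod 12 = 3, 207 mod 14 = 11.

x ≡ 207 (mod 420).


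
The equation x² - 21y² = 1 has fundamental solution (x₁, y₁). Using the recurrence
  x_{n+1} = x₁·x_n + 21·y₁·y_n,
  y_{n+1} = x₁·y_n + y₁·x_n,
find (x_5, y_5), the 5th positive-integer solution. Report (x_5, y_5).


Step 1: Find the fundamental solution (x₁, y₁) of x² - 21y² = 1.
  Expand √21 as a continued fraction. a₀ = ⌊√21⌋ = 4; iterate m_{k+1} = d_k·a_k − m_k, d_{k+1} = (21 − m_{k+1}²)/d_k, a_{k+1} = ⌊(a₀ + m_{k+1})/d_{k+1}⌋ (starting m₀ = 0, d₀ = 1), with convergents p_k = a_k·p_{k-1} + p_{k-2}, q_k = a_k·q_{k-1} + q_{k-2} (p₋₁ = 1, q₋₁ = 0):
  k = 0: a₀ = 4; p₀/q₀ = 4/1; p₀² − 21·q₀² = 16 − 21 = -5.
  k = 1: m = 4, d = 5, a = ⌊(4 + 4)/5⌋ = 1; p/q = (1·4 + 1)/(1·1 + 0) = 5/1; p² − 21·q² = 25 − 21 = 4.
  k = 2: m = 1, d = 4, a = ⌊(4 + 1)/4⌋ = 1; p/q = (1·5 + 4)/(1·1 + 1) = 9/2; p² − 21·q² = 81 − 84 = -3.
  k = 3: m = 3, d = 3, a = ⌊(4 + 3)/3⌋ = 2; p/q = (2·9 + 5)/(2·2 + 1) = 23/5; p² − 21·q² = 529 − 525 = 4.
  k = 4: m = 3, d = 4, a = ⌊(4 + 3)/4⌋ = 1; p/q = (1·23 + 9)/(1·5 + 2) = 32/7; p² − 21·q² = 1024 − 1029 = -5.
  k = 5: m = 1, d = 5, a = ⌊(4 + 1)/5⌋ = 1; p/q = (1·32 + 23)/(1·7 + 5) = 55/12; p² − 21·q² = 3025 − 3024 = 1.
  The first convergent with p² − 21·q² = 1 gives the fundamental solution (x₁, y₁) = (55, 12).
Step 2: Apply the recurrence (x_{n+1}, y_{n+1}) = (x₁x_n + 21y₁y_n, x₁y_n + y₁x_n) repeatedly.
  From (x_1, y_1) = (55, 12): x_2 = 55·55 + 21·12·12 = 6049; y_2 = 55·12 + 12·55 = 1320.
  From (x_2, y_2) = (6049, 1320): x_3 = 55·6049 + 21·12·1320 = 665335; y_3 = 55·1320 + 12·6049 = 145188.
  From (x_3, y_3) = (665335, 145188): x_4 = 55·665335 + 21·12·145188 = 73180801; y_4 = 55·145188 + 12·665335 = 15969360.
  From (x_4, y_4) = (73180801, 15969360): x_5 = 55·73180801 + 21·12·15969360 = 8049222775; y_5 = 55·15969360 + 12·73180801 = 1756484412.
Step 3: Verify x_5² - 21·y_5² = 64789987281578700625 - 64789987281578700624 = 1 (should be 1). ✓

(x_1, y_1) = (55, 12); (x_5, y_5) = (8049222775, 1756484412).


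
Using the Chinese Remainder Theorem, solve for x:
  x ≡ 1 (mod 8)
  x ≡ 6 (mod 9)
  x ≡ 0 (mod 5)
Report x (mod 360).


Moduli 8, 9, 5 are pairwise coprime; by CRT there is a unique solution modulo M = 8 · 9 · 5 = 360.
Solve pairwise, accumulating the modulus:
  Start with x ≡ 1 (mod 8).
  Combine with x ≡ 6 (mod 9): since gcd(8, 9) = 1, we get a unique residue mod 72.
    Write x = 1 + 8·t and substitute into x ≡ 6 (mod 9): 8·t ≡ 6 − 1 = 5 (mod 9).
    The inverse of 8 mod 9 is 8 (since 8·8 = 64 = 7·9 + 1), so t ≡ 8·5 = 40 ≡ 4 (mod 9).
    Then x = 1 + 8·4 = 33, valid modulo lcm(8, 9) = 72: x ≡ 33 (mod 72).
  Combine with x ≡ 0 (mod 5): since gcd(72, 5) = 1, we get a unique residue mod 360.
    Write x = 33 + 72·t and substitute into x ≡ 0 (mod 5): 72·t ≡ 0 − 33 = -33 (mod 5).
    Reduce coefficients mod 5: 2·t ≡ 2 (mod 5).
    The inverse of 2 mod 5 is 3 (since 2·3 = 6 = 1·5 + 1), so t ≡ 3·2 = 6 ≡ 1 (mod 5).
    Then x = 33 + 72·1 = 105, valid modulo lcm(72, 5) = 360: x ≡ 105 (mod 360).
Verify: 105 mod 8 = 1 ✓, 105 mod 9 = 6 ✓, 105 mod 5 = 0 ✓.

x ≡ 105 (mod 360).


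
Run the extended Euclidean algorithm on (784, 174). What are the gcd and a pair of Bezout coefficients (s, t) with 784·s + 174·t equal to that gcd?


Euclidean algorithm on (784, 174) — divide until remainder is 0:
  784 = 4 · 174 + 88
  174 = 1 · 88 + 86
  88 = 1 · 86 + 2
  86 = 43 · 2 + 0
gcd(784, 174) = 2.
Track Bezout coefficients alongside the remainders: start with r₀ = 784 = a·1 + b·0 (s = 1, t = 0) and r₁ = 174 = a·0 + b·1 (s = 0, t = 1); each new remainder r_{k+1} = r_{k-1} − q_k·r_k inherits s_{k+1} = s_{k-1} − q_k·s_k, t_{k+1} = t_{k-1} − q_k·t_k, so r_k = a·s_k + b·t_k at every step:
  q = 4: r = 88, s = 1 − 4·0 = 1, t = 0 − 4·1 = -4  (check: 784·1 + 174·(-4) = 88)
  q = 1: r = 86, s = 0 − 1·1 = -1, t = 1 − 1·(-4) = 5  (check: 784·(-1) + 174·5 = 86)
  q = 1: r = 2, s = 1 − 1·(-1) = 2, t = -4 − 1·5 = -9  (check: 784·2 + 174·(-9) = 2)
The row with r = 2 (the gcd) gives the Bezout coefficients s = 2, t = -9.
Result: 784 · (2) + 174 · (-9) = 2.

gcd(784, 174) = 2; s = 2, t = -9 (check: 784·2 + 174·(-9) = 2).


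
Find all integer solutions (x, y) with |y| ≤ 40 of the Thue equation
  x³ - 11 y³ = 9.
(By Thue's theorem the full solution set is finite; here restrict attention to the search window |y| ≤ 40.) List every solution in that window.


The equation is x³ - 11y³ = 9. For fixed y, x³ = 11·y³ + 9, so a solution requires the RHS to be a perfect cube.
Strategy: iterate y from -40 to 40, compute RHS = 11·y³ + 9, and check whether it is a (positive or negative) perfect cube.
Check small values of y:
  y = 0: RHS = 9 is not a perfect cube.
  y = 1: RHS = 20 is not a perfect cube.
  y = -1: RHS = -2 is not a perfect cube.
  y = 2: RHS = 97 is not a perfect cube.
  y = -2: RHS = -79 is not a perfect cube.
  y = 3: RHS = 306 is not a perfect cube.
  y = -3: RHS = -288 is not a perfect cube.
Continuing the search up to |y| = 40 finds no solutions either.
No (x, y) in the scanned range satisfies the equation.

No integer solutions with |y| ≤ 40.


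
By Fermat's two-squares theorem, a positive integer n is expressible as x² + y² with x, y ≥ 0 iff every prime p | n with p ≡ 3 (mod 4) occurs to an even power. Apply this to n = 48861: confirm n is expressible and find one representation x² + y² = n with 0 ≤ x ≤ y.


Step 1: Factor n = 48861 = 3^2 · 61 · 89.
Step 2: Check the mod-4 condition on each prime factor: 3 ≡ 3 (mod 4), exponent 2 (must be even); 61 ≡ 1 (mod 4), exponent 1; 89 ≡ 1 (mod 4), exponent 1.
All primes ≡ 3 (mod 4) appear to even exponent (or don't appear), so by the two-squares theorem n IS expressible as a sum of two squares.
Step 3: Build a representation. Group n = k² · m with k = 3 and m = 61 · 89 = 5429 (a product of primes ≡ 1 (mod 4)); a representation of m scales to one of n via (k·x)² + (k·y)² = k²(x² + y²). Each prime p ≡ 1 (mod 4) is itself a sum of two squares; find a² by testing p − a² for a perfect square:
  61: 61 − 1² = 60, 61 − 2² = 57, 61 − 3² = 52, 61 − 4² = 45, 61 − 5² = 36 = 6² ⇒ 61 = 5² + 6².
  89: 89 − 1² = 88, 89 − 2² = 85, 89 − 3² = 80, 89 − 4² = 73, 89 − 5² = 64 = 8² ⇒ 89 = 5² + 8².
  Combine using the Brahmagupta–Fibonacci identity (a² + b²)(c² + d²) = (ac − bd)² + (ad + bc)² = (ac + bd)² + (ad − bc)²:
  61 · 89 = 5429: from (5² + 6²)(5² + 8²), take (5·5 − 6·8, 5·8 + 6·5) = (25 − 48, 40 + 30) = (-23, 70); dropping signs (only squares matter) gives (23, 70); check 23² + 70² = 529 + 4900 = 5429 ✓.
  Scale by k = 3: (3·23, 3·70) = (69, 210).
Step 4: Order so x ≤ y and verify: 69² + 210² = 4761 + 44100 = 48861 = n. ✓

n = 48861 = 69² + 210² (one valid representation with x ≤ y).


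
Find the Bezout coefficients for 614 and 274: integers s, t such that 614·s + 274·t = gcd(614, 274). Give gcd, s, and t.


Euclidean algorithm on (614, 274) — divide until remainder is 0:
  614 = 2 · 274 + 66
  274 = 4 · 66 + 10
  66 = 6 · 10 + 6
  10 = 1 · 6 + 4
  6 = 1 · 4 + 2
  4 = 2 · 2 + 0
gcd(614, 274) = 2.
Track Bezout coefficients alongside the remainders: start with r₀ = 614 = a·1 + b·0 (s = 1, t = 0) and r₁ = 274 = a·0 + b·1 (s = 0, t = 1); each new remainder r_{k+1} = r_{k-1} − q_k·r_k inherits s_{k+1} = s_{k-1} − q_k·s_k, t_{k+1} = t_{k-1} − q_k·t_k, so r_k = a·s_k + b·t_k at every step:
  q = 2: r = 66, s = 1 − 2·0 = 1, t = 0 − 2·1 = -2  (check: 614·1 + 274·(-2) = 66)
  q = 4: r = 10, s = 0 − 4·1 = -4, t = 1 − 4·(-2) = 9  (check: 614·(-4) + 274·9 = 10)
  q = 6: r = 6, s = 1 − 6·(-4) = 25, t = -2 − 6·9 = -56  (check: 614·25 + 274·(-56) = 6)
  q = 1: r = 4, s = -4 − 1·25 = -29, t = 9 − 1·(-56) = 65  (check: 614·(-29) + 274·65 = 4)
  q = 1: r = 2, s = 25 − 1·(-29) = 54, t = -56 − 1·65 = -121  (check: 614·54 + 274·(-121) = 2)
The row with r = 2 (the gcd) gives the Bezout coefficients s = 54, t = -121.
Result: 614 · (54) + 274 · (-121) = 2.

gcd(614, 274) = 2; s = 54, t = -121 (check: 614·54 + 274·(-121) = 2).


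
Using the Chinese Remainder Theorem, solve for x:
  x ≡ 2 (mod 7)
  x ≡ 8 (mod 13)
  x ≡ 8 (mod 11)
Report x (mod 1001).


Moduli 7, 13, 11 are pairwise coprime; by CRT there is a unique solution modulo M = 7 · 13 · 11 = 1001.
Solve pairwise, accumulating the modulus:
  Start with x ≡ 2 (mod 7).
  Combine with x ≡ 8 (mod 13): since gcd(7, 13) = 1, we get a unique residue mod 91.
    Write x = 2 + 7·t and substitute into x ≡ 8 (mod 13): 7·t ≡ 8 − 2 = 6 (mod 13).
    The inverse of 7 mod 13 is 2 (since 7·2 = 14 = 1·13 + 1), so t ≡ 2·6 = 12 ≡ 12 (mod 13).
    Then x = 2 + 7·12 = 86, valid modulo lcm(7, 13) = 91: x ≡ 86 (mod 91).
  Combine with x ≡ 8 (mod 11): since gcd(91, 11) = 1, we get a unique residue mod 1001.
    Write x = 86 + 91·t and substitute into x ≡ 8 (mod 11): 91·t ≡ 8 − 86 = -78 (mod 11).
    Reduce coefficients mod 11: 3·t ≡ 10 (mod 11).
    The inverse of 3 mod 11 is 4 (since 3·4 = 12 = 1·11 + 1), so t ≡ 4·10 = 40 ≡ 7 (mod 11).
    Then x = 86 + 91·7 = 723, valid modulo lcm(91, 11) = 1001: x ≡ 723 (mod 1001).
Verify: 723 mod 7 = 2 ✓, 723 mod 13 = 8 ✓, 723 mod 11 = 8 ✓.

x ≡ 723 (mod 1001).


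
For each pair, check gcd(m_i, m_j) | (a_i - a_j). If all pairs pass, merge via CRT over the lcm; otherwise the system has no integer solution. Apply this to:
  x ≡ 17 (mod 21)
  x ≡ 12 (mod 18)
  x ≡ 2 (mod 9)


Moduli 21, 18, 9 are not pairwise coprime, so CRT works modulo lcm(m_i) when all pairwise compatibility conditions hold.
Pairwise compatibility: gcd(m_i, m_j) must divide a_i - a_j for every pair.
Merge one congruence at a time:
  Start: x ≡ 17 (mod 21).
  Combine with x ≡ 12 (mod 18): gcd(21, 18) = 3, and 12 - 17 = -5 is NOT divisible by 3.
    ⇒ system is inconsistent (no integer solution).

No solution (the system is inconsistent).


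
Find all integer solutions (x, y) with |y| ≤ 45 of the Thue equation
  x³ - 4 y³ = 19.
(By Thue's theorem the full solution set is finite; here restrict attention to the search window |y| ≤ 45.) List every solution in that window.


The equation is x³ - 4y³ = 19. For fixed y, x³ = 4·y³ + 19, so a solution requires the RHS to be a perfect cube.
Strategy: iterate y from -45 to 45, compute RHS = 4·y³ + 19, and check whether it is a (positive or negative) perfect cube.
Check small values of y:
  y = 0: RHS = 19 is not a perfect cube.
  y = 1: RHS = 23 is not a perfect cube.
  y = -1: RHS = 15 is not a perfect cube.
  y = 2: RHS = 51 is not a perfect cube.
  y = -2: RHS = -13 is not a perfect cube.
  y = 3: RHS = 127 is not a perfect cube.
  y = -3: RHS = -89 is not a perfect cube.
Continuing the search up to |y| = 45 finds no solutions either.
No (x, y) in the scanned range satisfies the equation.

No integer solutions with |y| ≤ 45.


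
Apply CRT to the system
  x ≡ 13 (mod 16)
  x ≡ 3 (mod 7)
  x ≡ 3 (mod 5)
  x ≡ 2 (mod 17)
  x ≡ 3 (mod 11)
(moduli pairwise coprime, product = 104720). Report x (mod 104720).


Product of moduli M = 16 · 7 · 5 · 17 · 11 = 104720.
Merge one congruence at a time:
  Start: x ≡ 13 (mod 16).
  Combine with x ≡ 3 (mod 7); new modulus lcm = 112.
    Write x = 13 + 16·t and substitute into x ≡ 3 (mod 7): 16·t ≡ 3 − 13 = -10 (mod 7).
    Reduce coefficients mod 7: 2·t ≡ 4 (mod 7).
    The inverse of 2 mod 7 is 4 (since 2·4 = 8 = 1·7 + 1), so t ≡ 4·4 = 16 ≡ 2 (mod 7).
    Then x = 13 + 16·2 = 45, valid modulo lcm(16, 7) = 112: x ≡ 45 (mod 112).
  Combine with x ≡ 3 (mod 5); new modulus lcm = 560.
    Write x = 45 + 112·t and substitute into x ≡ 3 (mod 5): 112·t ≡ 3 − 45 = -42 (mod 5).
    Reduce coefficients mod 5: 2·t ≡ 3 (mod 5).
    The inverse of 2 mod 5 is 3 (since 2·3 = 6 = 1·5 + 1), so t ≡ 3·3 = 9 ≡ 4 (mod 5).
    Then x = 45 + 112·4 = 493, valid modulo lcm(112, 5) = 560: x ≡ 493 (mod 560).
  Combine with x ≡ 2 (mod 17); new modulus lcm = 9520.
    Write x = 493 + 560·t and substitute into x ≡ 2 (mod 17): 560·t ≡ 2 − 493 = -491 (mod 17).
    Reduce coefficients mod 17: 16·t ≡ 2 (mod 17).
    The inverse of 16 mod 17 is 16 (since 16·16 = 256 = 15·17 + 1), so t ≡ 16·2 = 32 ≡ 15 (mod 17).
    Then x = 493 + 560·15 = 8893, valid modulo lcm(560, 17) = 9520: x ≡ 8893 (mod 9520).
  Combine with x ≡ 3 (mod 11); new modulus lcm = 104720.
    Write x = 8893 + 9520·t and substitute into x ≡ 3 (mod 11): 9520·t ≡ 3 − 8893 = -8890 (mod 11).
    Reduce coefficients mod 11: 5·t ≡ 9 (mod 11).
    The inverse of 5 mod 11 is 9 (since 5·9 = 45 = 4·11 + 1), so t ≡ 9·9 = 81 ≡ 4 (mod 11).
    Then x = 8893 + 9520·4 = 46973, valid modulo lcm(9520, 11) = 104720: x ≡ 46973 (mod 104720).
Verify against each original: 46973 mod 16 = 13, 46973 mod 7 = 3, 46973 mod 5 = 3, 46973 mod 17 = 2, 46973 mod 11 = 3.

x ≡ 46973 (mod 104720).


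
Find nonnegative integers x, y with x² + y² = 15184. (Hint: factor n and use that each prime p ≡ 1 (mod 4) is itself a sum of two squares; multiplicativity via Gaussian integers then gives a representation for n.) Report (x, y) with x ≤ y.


Step 1: Factor n = 15184 = 2^4 · 13 · 73.
Step 2: Check the mod-4 condition on each prime factor: 2 = 2 (special); 13 ≡ 1 (mod 4), exponent 1; 73 ≡ 1 (mod 4), exponent 1.
All primes ≡ 3 (mod 4) appear to even exponent (or don't appear), so by the two-squares theorem n IS expressible as a sum of two squares.
Step 3: Build a representation. Group n = k² · m with k = 4 and m = 13 · 73 = 949 (a product of primes ≡ 1 (mod 4)); a representation of m scales to one of n via (k·x)² + (k·y)² = k²(x² + y²). Each prime p ≡ 1 (mod 4) is itself a sum of two squares; find a² by testing p − a² for a perfect square:
  13: 13 − 1² = 12, 13 − 2² = 9 = 3² ⇒ 13 = 2² + 3².
  73: 73 − 1² = 72, 73 − 2² = 69, 73 − 3² = 64 = 8² ⇒ 73 = 3² + 8².
  Combine using the Brahmagupta–Fibonacci identity (a² + b²)(c² + d²) = (ac − bd)² + (ad + bc)² = (ac + bd)² + (ad − bc)²:
  13 · 73 = 949: from (2² + 3²)(3² + 8²), take (2·3 − 3·8, 2·8 + 3·3) = (6 − 24, 16 + 9) = (-18, 25); dropping signs (only squares matter) gives (18, 25); check 18² + 25² = 324 + 625 = 949 ✓.
  Scale by k = 4: (4·18, 4·25) = (72, 100).
Step 4: Order so x ≤ y and verify: 72² + 100² = 5184 + 10000 = 15184 = n. ✓

n = 15184 = 72² + 100² (one valid representation with x ≤ y).


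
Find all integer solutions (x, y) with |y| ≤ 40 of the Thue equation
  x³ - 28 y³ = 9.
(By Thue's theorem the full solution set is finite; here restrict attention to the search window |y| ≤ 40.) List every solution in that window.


The equation is x³ - 28y³ = 9. For fixed y, x³ = 28·y³ + 9, so a solution requires the RHS to be a perfect cube.
Strategy: iterate y from -40 to 40, compute RHS = 28·y³ + 9, and check whether it is a (positive or negative) perfect cube.
Check small values of y:
  y = 0: RHS = 9 is not a perfect cube.
  y = 1: RHS = 37 is not a perfect cube.
  y = -1: RHS = -19 is not a perfect cube.
  y = 2: RHS = 233 is not a perfect cube.
  y = -2: RHS = -215 is not a perfect cube.
  y = 3: RHS = 765 is not a perfect cube.
  y = -3: RHS = -747 is not a perfect cube.
Continuing the search up to |y| = 40 finds no solutions either.
No (x, y) in the scanned range satisfies the equation.

No integer solutions with |y| ≤ 40.


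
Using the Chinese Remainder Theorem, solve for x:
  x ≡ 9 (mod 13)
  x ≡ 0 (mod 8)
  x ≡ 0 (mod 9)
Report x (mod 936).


Moduli 13, 8, 9 are pairwise coprime; by CRT there is a unique solution modulo M = 13 · 8 · 9 = 936.
Solve pairwise, accumulating the modulus:
  Start with x ≡ 9 (mod 13).
  Combine with x ≡ 0 (mod 8): since gcd(13, 8) = 1, we get a unique residue mod 104.
    Write x = 9 + 13·t and substitute into x ≡ 0 (mod 8): 13·t ≡ 0 − 9 = -9 (mod 8).
    Reduce coefficients mod 8: 5·t ≡ 7 (mod 8).
    The inverse of 5 mod 8 is 5 (since 5·5 = 25 = 3·8 + 1), so t ≡ 5·7 = 35 ≡ 3 (mod 8).
    Then x = 9 + 13·3 = 48, valid modulo lcm(13, 8) = 104: x ≡ 48 (mod 104).
  Combine with x ≡ 0 (mod 9): since gcd(104, 9) = 1, we get a unique residue mod 936.
    Write x = 48 + 104·t and substitute into x ≡ 0 (mod 9): 104·t ≡ 0 − 48 = -48 (mod 9).
    Reduce coefficients mod 9: 5·t ≡ 6 (mod 9).
    The inverse of 5 mod 9 is 2 (since 5·2 = 10 = 1·9 + 1), so t ≡ 2·6 = 12 ≡ 3 (mod 9).
    Then x = 48 + 104·3 = 360, valid modulo lcm(104, 9) = 936: x ≡ 360 (mod 936).
Verify: 360 mod 13 = 9 ✓, 360 mod 8 = 0 ✓, 360 mod 9 = 0 ✓.

x ≡ 360 (mod 936).


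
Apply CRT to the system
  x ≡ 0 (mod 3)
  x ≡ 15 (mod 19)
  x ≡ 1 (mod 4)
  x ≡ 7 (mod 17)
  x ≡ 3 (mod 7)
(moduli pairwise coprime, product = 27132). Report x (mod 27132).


Product of moduli M = 3 · 19 · 4 · 17 · 7 = 27132.
Merge one congruence at a time:
  Start: x ≡ 0 (mod 3).
  Combine with x ≡ 15 (mod 19); new modulus lcm = 57.
    Write x = 0 + 3·t and substitute into x ≡ 15 (mod 19): 3·t ≡ 15 − 0 = 15 (mod 19).
    The inverse of 3 mod 19 is 13 (since 3·13 = 39 = 2·19 + 1), so t ≡ 13·15 = 195 ≡ 5 (mod 19).
    Then x = 0 + 3·5 = 15, valid modulo lcm(3, 19) = 57: x ≡ 15 (mod 57).
  Combine with x ≡ 1 (mod 4); new modulus lcm = 228.
    Write x = 15 + 57·t and substitute into x ≡ 1 (mod 4): 57·t ≡ 1 − 15 = -14 (mod 4).
    Reduce coefficients mod 4: 1·t ≡ 2 (mod 4).
    So t ≡ 2 (mod 4).
    Then x = 15 + 57·2 = 129, valid modulo lcm(57, 4) = 228: x ≡ 129 (mod 228).
  Combine with x ≡ 7 (mod 17); new modulus lcm = 3876.
    Write x = 129 + 228·t and substitute into x ≡ 7 (mod 17): 228·t ≡ 7 − 129 = -122 (mod 17).
    Reduce coefficients mod 17: 7·t ≡ 14 (mod 17).
    The inverse of 7 mod 17 is 5 (since 7·5 = 35 = 2·17 + 1), so t ≡ 5·14 = 70 ≡ 2 (mod 17).
    Then x = 129 + 228·2 = 585, valid modulo lcm(228, 17) = 3876: x ≡ 585 (mod 3876).
  Combine with x ≡ 3 (mod 7); new modulus lcm = 27132.
    Write x = 585 + 3876·t and substitute into x ≡ 3 (mod 7): 3876·t ≡ 3 − 585 = -582 (mod 7).
    Reduce coefficients mod 7: 5·t ≡ 6 (mod 7).
    The inverse of 5 mod 7 is 3 (since 5·3 = 15 = 2·7 + 1), so t ≡ 3·6 = 18 ≡ 4 (mod 7).
    Then x = 585 + 3876·4 = 16089, valid modulo lcm(3876, 7) = 27132: x ≡ 16089 (mod 27132).
Verify against each original: 16089 mod 3 = 0, 16089 mod 19 = 15, 16089 mod 4 = 1, 16089 mod 17 = 7, 16089 mod 7 = 3.

x ≡ 16089 (mod 27132).


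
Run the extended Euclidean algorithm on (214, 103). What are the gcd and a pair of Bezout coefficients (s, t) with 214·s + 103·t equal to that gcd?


Euclidean algorithm on (214, 103) — divide until remainder is 0:
  214 = 2 · 103 + 8
  103 = 12 · 8 + 7
  8 = 1 · 7 + 1
  7 = 7 · 1 + 0
gcd(214, 103) = 1.
Track Bezout coefficients alongside the remainders: start with r₀ = 214 = a·1 + b·0 (s = 1, t = 0) and r₁ = 103 = a·0 + b·1 (s = 0, t = 1); each new remainder r_{k+1} = r_{k-1} − q_k·r_k inherits s_{k+1} = s_{k-1} − q_k·s_k, t_{k+1} = t_{k-1} − q_k·t_k, so r_k = a·s_k + b·t_k at every step:
  q = 2: r = 8, s = 1 − 2·0 = 1, t = 0 − 2·1 = -2  (check: 214·1 + 103·(-2) = 8)
  q = 12: r = 7, s = 0 − 12·1 = -12, t = 1 − 12·(-2) = 25  (check: 214·(-12) + 103·25 = 7)
  q = 1: r = 1, s = 1 − 1·(-12) = 13, t = -2 − 1·25 = -27  (check: 214·13 + 103·(-27) = 1)
The row with r = 1 (the gcd) gives the Bezout coefficients s = 13, t = -27.
Result: 214 · (13) + 103 · (-27) = 1.

gcd(214, 103) = 1; s = 13, t = -27 (check: 214·13 + 103·(-27) = 1).


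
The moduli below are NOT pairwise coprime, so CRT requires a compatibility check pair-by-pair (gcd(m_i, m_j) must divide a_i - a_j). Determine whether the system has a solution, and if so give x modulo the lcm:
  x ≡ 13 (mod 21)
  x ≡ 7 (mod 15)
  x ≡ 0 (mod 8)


Moduli 21, 15, 8 are not pairwise coprime, so CRT works modulo lcm(m_i) when all pairwise compatibility conditions hold.
Pairwise compatibility: gcd(m_i, m_j) must divide a_i - a_j for every pair.
Merge one congruence at a time:
  Start: x ≡ 13 (mod 21).
  Combine with x ≡ 7 (mod 15): gcd(21, 15) = 3; 7 - 13 = -6, which IS divisible by 3, so compatible.
    Write x = 13 + 21·t and substitute into x ≡ 7 (mod 15): 21·t ≡ 7 − 13 = -6 (mod 15).
    Divide the congruence (and modulus) by g = 3: 7·t ≡ -2 (mod 5).
    Reduce coefficients mod 5: 2·t ≡ 3 (mod 5).
    The inverse of 2 mod 5 is 3 (since 2·3 = 6 = 1·5 + 1), so t ≡ 3·3 = 9 ≡ 4 (mod 5).
    Then x = 13 + 21·4 = 97, valid modulo lcm(21, 15) = 105: x ≡ 97 (mod 105).
  Combine with x ≡ 0 (mod 8): gcd(105, 8) = 1; 0 - 97 = -97, which IS divisible by 1, so compatible.
    Write x = 97 + 105·t and substitute into x ≡ 0 (mod 8): 105·t ≡ 0 − 97 = -97 (mod 8).
    Reduce coefficients mod 8: 1·t ≡ 7 (mod 8).
    So t ≡ 7 (mod 8).
    Then x = 97 + 105·7 = 832, valid modulo lcm(105, 8) = 840: x ≡ 832 (mod 840).
Verify: 832 mod 21 = 13, 832 mod 15 = 7, 832 mod 8 = 0.

x ≡ 832 (mod 840).
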